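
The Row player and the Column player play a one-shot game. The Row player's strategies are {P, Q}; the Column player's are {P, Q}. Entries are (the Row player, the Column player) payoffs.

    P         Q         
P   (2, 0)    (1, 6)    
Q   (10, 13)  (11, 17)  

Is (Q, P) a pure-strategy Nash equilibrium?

Holding the Column player at P: the Row player gets 10 from Q, versus 2 from P. No profitable deviation for the Row player.
Holding the Row player at Q: the Column player gets 13 from P but could get 17 by switching to Q. The Column player has a profitable deviation.

No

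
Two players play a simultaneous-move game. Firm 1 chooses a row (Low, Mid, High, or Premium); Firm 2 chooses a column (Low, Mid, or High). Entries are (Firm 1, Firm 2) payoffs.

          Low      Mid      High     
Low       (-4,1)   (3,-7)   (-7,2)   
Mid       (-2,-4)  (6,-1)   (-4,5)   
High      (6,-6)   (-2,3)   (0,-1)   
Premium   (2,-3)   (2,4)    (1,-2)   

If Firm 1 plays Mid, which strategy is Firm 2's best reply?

High

With Firm 1 fixed at Mid, Firm 2's payoffs are: Low → -4, Mid → -1, High → 5.
The maximum is 5, achieved by High.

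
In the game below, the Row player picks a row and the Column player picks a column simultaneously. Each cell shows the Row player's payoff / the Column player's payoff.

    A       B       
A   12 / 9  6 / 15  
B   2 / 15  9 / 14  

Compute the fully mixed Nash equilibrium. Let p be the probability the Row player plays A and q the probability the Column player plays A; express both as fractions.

In a mixed NE each player is indifferent between their pure strategies, so the opponent's mix sets the indifference.
The Column player indifferent between A and B: p·9 + (1−p)·15 = p·15 + (1−p)·14 ⟹ 15 + (-6)p = 14 + 1p ⟹ p = 1/7.
The Row player indifferent between A and B: q·12 + (1−q)·6 = q·2 + (1−q)·9 ⟹ 6 + 6q = 9 + (-7)q ⟹ q = 3/13.

p = 1/7, q = 3/13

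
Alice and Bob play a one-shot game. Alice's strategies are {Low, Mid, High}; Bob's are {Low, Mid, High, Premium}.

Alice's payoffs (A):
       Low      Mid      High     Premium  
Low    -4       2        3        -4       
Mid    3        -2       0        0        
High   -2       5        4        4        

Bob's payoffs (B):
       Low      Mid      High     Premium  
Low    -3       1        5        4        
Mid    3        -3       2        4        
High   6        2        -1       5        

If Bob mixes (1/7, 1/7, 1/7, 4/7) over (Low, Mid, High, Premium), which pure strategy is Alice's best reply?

Compute Alice's expected payoff from each pure strategy against the given mix.
Low: (1/7)·(-4) + (1/7)·2 + (1/7)·3 + (4/7)·(-4) = -15/7
Mid: (1/7)·3 + (1/7)·(-2) + (1/7)·0 + (4/7)·0 = 1/7
High: (1/7)·(-2) + (1/7)·5 + (1/7)·4 + (4/7)·4 = 23/7
Highest expected payoff is 23/7, from High.

High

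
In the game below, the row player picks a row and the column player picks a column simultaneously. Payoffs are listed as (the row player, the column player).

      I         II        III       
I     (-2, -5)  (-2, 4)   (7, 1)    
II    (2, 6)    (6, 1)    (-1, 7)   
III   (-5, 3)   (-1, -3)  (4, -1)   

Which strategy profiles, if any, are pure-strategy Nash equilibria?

No pure-strategy Nash equilibrium

Check mutual best responses: a cell is a NE iff neither player can gain by unilaterally deviating.
The row player's best responses — vs I: II (payoff 2); vs II: II (payoff 6); vs III: I (payoff 7).
The column player's best responses — vs I: II (payoff 4); vs II: III (payoff 7); vs III: I (payoff 3).
No cell has both players best-responding. For instance, the row player's best reply to III is I, but against I the column player prefers II over III.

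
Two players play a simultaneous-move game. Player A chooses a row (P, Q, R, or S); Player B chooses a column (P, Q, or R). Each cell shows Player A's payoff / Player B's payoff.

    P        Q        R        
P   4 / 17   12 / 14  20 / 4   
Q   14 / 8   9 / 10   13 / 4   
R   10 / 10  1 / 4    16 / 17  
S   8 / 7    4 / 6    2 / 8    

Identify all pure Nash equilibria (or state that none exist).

None

Check mutual best responses: a cell is a NE iff neither player can gain by unilaterally deviating.
Player A's best responses — vs P: Q (payoff 14); vs Q: P (payoff 12); vs R: P (payoff 20).
Player B's best responses — vs P: P (payoff 17); vs Q: Q (payoff 10); vs R: R (payoff 17); vs S: R (payoff 8).
No cell has both players best-responding. For instance, Player A's best reply to Q is P, but against P Player B prefers P over Q.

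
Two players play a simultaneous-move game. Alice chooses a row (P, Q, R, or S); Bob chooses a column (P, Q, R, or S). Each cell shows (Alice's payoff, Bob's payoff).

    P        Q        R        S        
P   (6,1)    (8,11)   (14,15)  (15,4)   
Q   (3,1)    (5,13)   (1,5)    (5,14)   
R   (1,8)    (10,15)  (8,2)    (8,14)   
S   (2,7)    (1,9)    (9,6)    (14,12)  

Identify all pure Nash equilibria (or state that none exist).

Check mutual best responses: a cell is a NE iff neither player can gain by unilaterally deviating.
Alice's best responses — vs P: P (payoff 6); vs Q: R (payoff 10); vs R: P (payoff 14); vs S: P (payoff 15).
Bob's best responses — vs P: R (payoff 15); vs Q: S (payoff 14); vs R: Q (payoff 15); vs S: S (payoff 12).
Mutual best responses occur at (P, R) and (R, Q); at each, neither player gains by switching.

(P, R) and (R, Q)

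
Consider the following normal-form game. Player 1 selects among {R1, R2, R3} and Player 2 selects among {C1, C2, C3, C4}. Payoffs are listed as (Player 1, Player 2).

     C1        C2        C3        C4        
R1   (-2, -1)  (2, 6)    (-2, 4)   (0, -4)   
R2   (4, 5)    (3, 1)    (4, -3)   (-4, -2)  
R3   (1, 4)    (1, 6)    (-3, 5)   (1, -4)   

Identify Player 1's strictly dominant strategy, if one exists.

None

A strategy is strictly dominant if it gives Player 1 a strictly higher payoff than every other strategy, against every choice by the opponent.
R1 is not dominant: against C1, R2 gives 4 > -2.
R2 is not dominant: against C4, R1 gives 0 > -4.
R3 is not dominant: against C1, R2 gives 4 > 1.
No single strategy is best against every opponent action.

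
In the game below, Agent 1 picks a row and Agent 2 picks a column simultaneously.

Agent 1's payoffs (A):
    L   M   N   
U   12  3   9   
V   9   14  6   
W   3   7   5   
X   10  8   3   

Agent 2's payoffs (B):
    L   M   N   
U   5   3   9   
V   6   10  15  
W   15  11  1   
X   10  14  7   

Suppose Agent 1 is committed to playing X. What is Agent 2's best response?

With Agent 1 fixed at X, Agent 2's payoffs are: L → 10, M → 14, N → 7.
The maximum is 14, achieved by M.

M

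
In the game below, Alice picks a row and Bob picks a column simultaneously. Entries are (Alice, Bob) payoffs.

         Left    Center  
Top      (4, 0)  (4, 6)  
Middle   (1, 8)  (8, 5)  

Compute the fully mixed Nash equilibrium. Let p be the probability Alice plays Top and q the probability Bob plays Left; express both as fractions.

p = 1/3, q = 4/7

In a mixed NE each player is indifferent between their pure strategies, so the opponent's mix sets the indifference.
Bob indifferent between Left and Center: p·0 + (1−p)·8 = p·6 + (1−p)·5 ⟹ 8 + (-8)p = 5 + 1p ⟹ p = 1/3.
Alice indifferent between Top and Middle: q·4 + (1−q)·4 = q·1 + (1−q)·8 ⟹ 4 + 0q = 8 + (-7)q ⟹ q = 4/7.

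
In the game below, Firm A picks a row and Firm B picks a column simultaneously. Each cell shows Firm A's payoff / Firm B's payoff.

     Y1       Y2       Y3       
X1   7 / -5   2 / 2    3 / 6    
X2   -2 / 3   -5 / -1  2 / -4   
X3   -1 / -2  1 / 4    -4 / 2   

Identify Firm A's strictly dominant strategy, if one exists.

Check whether one of Firm A's strategies beats all alternatives regardless of what the opponent does.
X1 strictly dominates: vs Y1: 7 > each of {-2, -1}; vs Y2: 2 > each of {-5, 1}; vs Y3: 3 > each of {2, -4}.

X1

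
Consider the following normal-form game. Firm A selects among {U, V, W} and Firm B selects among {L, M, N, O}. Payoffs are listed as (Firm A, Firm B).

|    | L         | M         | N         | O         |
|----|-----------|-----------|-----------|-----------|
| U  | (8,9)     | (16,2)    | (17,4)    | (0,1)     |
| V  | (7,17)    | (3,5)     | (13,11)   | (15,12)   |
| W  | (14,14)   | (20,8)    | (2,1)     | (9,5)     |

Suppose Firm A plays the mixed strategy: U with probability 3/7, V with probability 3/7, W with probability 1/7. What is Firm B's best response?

Compute Firm B's expected payoff from each pure strategy against the given mix.
L: (3/7)·9 + (3/7)·17 + (1/7)·14 = 92/7
M: (3/7)·2 + (3/7)·5 + (1/7)·8 = 29/7
N: (3/7)·4 + (3/7)·11 + (1/7)·1 = 46/7
O: (3/7)·1 + (3/7)·12 + (1/7)·5 = 44/7
Highest expected payoff is 92/7, from L.

L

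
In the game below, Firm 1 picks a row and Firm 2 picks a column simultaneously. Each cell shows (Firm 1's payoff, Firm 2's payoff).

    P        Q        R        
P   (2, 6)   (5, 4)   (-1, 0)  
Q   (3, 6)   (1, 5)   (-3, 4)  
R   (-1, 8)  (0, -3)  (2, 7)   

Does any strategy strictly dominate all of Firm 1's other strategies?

No strictly dominant strategy

A strategy is strictly dominant if it gives Firm 1 a strictly higher payoff than every other strategy, against every choice by the opponent.
P is not dominant: against P, Q gives 3 > 2.
Q is not dominant: against Q, P gives 5 > 1.
R is not dominant: against P, P gives 2 > -1.
No single strategy is best against every opponent action.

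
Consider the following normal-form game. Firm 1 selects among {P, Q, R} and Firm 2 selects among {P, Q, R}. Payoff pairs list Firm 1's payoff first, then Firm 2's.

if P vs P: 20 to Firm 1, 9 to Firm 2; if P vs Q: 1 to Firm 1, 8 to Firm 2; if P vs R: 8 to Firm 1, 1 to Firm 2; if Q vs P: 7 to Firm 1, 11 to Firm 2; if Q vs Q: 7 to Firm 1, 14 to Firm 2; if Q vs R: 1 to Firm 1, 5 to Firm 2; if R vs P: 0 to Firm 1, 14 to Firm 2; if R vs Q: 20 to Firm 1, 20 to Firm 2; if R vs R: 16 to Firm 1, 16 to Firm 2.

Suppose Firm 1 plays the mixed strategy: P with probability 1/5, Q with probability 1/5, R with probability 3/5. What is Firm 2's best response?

Compute Firm 2's expected payoff from each pure strategy against the given mix.
P: (1/5)·9 + (1/5)·11 + (3/5)·14 = 62/5
Q: (1/5)·8 + (1/5)·14 + (3/5)·20 = 82/5
R: (1/5)·1 + (1/5)·5 + (3/5)·16 = 54/5
Highest expected payoff is 82/5, from Q.

Q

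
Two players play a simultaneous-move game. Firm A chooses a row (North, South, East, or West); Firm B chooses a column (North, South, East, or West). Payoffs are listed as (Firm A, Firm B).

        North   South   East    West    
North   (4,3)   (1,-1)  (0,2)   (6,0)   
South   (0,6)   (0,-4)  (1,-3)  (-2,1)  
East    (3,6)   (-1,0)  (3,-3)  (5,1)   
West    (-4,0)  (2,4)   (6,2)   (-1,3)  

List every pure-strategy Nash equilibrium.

A profile is a Nash equilibrium when each player is best-responding to the other.
Firm A's best responses — vs North: North (payoff 4); vs South: West (payoff 2); vs East: West (payoff 6); vs West: North (payoff 6).
Firm B's best responses — vs North: North (payoff 3); vs South: North (payoff 6); vs East: North (payoff 6); vs West: South (payoff 4).
Mutual best responses occur at (North, North) and (West, South); at each, neither player gains by switching.

(North, North) and (West, South)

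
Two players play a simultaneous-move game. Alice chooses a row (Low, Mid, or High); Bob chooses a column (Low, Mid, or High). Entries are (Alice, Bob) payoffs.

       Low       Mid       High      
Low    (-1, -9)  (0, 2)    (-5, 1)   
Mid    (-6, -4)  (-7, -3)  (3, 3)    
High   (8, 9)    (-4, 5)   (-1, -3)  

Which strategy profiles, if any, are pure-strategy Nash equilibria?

Find each player's best response to every opponent strategy; NE are the intersections.
Alice's best responses — vs Low: High (payoff 8); vs Mid: Low (payoff 0); vs High: Mid (payoff 3).
Bob's best responses — vs Low: Mid (payoff 2); vs Mid: High (payoff 3); vs High: Low (payoff 9).
Mutual best responses occur at (Low, Mid), (Mid, High), and (High, Low); at each, neither player gains by switching.

(Low, Mid), (Mid, High), and (High, Low)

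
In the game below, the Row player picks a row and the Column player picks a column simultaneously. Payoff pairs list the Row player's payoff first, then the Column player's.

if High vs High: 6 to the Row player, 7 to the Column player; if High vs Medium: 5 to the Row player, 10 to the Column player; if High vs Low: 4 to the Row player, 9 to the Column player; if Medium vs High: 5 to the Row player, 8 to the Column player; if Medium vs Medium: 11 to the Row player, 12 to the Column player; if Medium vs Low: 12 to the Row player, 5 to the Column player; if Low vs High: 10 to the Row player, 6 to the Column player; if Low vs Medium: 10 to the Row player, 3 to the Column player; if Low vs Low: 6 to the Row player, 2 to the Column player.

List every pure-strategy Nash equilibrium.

(Medium, Medium) and (Low, High)

A profile is a Nash equilibrium when each player is best-responding to the other.
The Row player's best responses — vs High: Low (payoff 10); vs Medium: Medium (payoff 11); vs Low: Medium (payoff 12).
The Column player's best responses — vs High: Medium (payoff 10); vs Medium: Medium (payoff 12); vs Low: High (payoff 6).
Mutual best responses occur at (Medium, Medium) and (Low, High); at each, neither player gains by switching.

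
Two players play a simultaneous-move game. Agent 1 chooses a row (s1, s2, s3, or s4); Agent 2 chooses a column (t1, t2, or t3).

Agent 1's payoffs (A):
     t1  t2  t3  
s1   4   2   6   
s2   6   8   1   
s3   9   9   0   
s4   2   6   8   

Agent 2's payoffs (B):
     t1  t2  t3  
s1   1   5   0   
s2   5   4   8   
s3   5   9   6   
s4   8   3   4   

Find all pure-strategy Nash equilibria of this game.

(s3, t2)

Find each player's best response to every opponent strategy; NE are the intersections.
Agent 1's best responses — vs t1: s3 (payoff 9); vs t2: s3 (payoff 9); vs t3: s4 (payoff 8).
Agent 2's best responses — vs s1: t2 (payoff 5); vs s2: t3 (payoff 8); vs s3: t2 (payoff 9); vs s4: t1 (payoff 8).
The only mutual best response is (s3, t2); neither player gains by switching there.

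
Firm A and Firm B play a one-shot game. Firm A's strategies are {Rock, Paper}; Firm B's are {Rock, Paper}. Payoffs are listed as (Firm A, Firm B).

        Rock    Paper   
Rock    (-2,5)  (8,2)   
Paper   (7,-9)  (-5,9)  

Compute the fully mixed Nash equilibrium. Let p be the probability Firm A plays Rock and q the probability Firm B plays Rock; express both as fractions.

In a mixed NE each player is indifferent between their pure strategies, so the opponent's mix sets the indifference.
Firm B indifferent between Rock and Paper: p·5 + (1−p)·(-9) = p·2 + (1−p)·9 ⟹ (-9) + 14p = 9 + (-7)p ⟹ p = 6/7.
Firm A indifferent between Rock and Paper: q·(-2) + (1−q)·8 = q·7 + (1−q)·(-5) ⟹ 8 + (-10)q = (-5) + 12q ⟹ q = 13/22.

p = 6/7, q = 13/22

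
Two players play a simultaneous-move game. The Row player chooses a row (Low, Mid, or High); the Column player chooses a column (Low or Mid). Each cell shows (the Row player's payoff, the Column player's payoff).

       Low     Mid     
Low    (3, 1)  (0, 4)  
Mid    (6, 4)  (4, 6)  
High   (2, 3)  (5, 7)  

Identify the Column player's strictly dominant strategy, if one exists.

Mid

A strategy is strictly dominant if it gives the Column player a strictly higher payoff than every other strategy, against every choice by the opponent.
Mid strictly dominates: vs Low: 4 > 1; vs Mid: 6 > 4; vs High: 7 > 3.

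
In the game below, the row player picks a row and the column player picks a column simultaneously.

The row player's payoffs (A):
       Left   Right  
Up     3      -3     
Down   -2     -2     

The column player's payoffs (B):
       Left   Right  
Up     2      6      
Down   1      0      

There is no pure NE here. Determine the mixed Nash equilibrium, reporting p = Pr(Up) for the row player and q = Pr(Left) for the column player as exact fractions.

p = 1/5, q = 1/6

Each player's mixing probability is pinned down by making the *other* player indifferent.
The column player indifferent between Left and Right: p·2 + (1−p)·1 = p·6 + (1−p)·0 ⟹ 1 + 1p = 0 + 6p ⟹ p = 1/5.
The row player indifferent between Up and Down: q·3 + (1−q)·(-3) = q·(-2) + (1−q)·(-2) ⟹ (-3) + 6q = (-2) + 0q ⟹ q = 1/6.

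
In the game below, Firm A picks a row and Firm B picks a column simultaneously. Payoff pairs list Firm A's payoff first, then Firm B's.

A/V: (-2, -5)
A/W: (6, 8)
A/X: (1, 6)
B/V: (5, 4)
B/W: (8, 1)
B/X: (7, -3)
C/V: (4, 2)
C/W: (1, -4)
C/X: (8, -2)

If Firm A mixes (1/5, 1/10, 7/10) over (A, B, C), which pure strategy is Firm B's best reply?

V

Firm B's best reply maximizes expected payoff against the mix.
V: (1/5)·(-5) + (1/10)·4 + (7/10)·2 = 4/5
W: (1/5)·8 + (1/10)·1 + (7/10)·(-4) = -11/10
X: (1/5)·6 + (1/10)·(-3) + (7/10)·(-2) = -1/2
Highest expected payoff is 4/5, from V.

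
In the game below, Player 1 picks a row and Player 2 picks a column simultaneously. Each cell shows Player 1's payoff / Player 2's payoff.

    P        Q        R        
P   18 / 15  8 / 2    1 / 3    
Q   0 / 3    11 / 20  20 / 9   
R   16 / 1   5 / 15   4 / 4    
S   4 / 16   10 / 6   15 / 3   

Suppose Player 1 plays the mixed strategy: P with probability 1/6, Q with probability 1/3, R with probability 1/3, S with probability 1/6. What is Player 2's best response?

Compute Player 2's expected payoff from each pure strategy against the given mix.
P: (1/6)·15 + (1/3)·3 + (1/3)·1 + (1/6)·16 = 13/2
Q: (1/6)·2 + (1/3)·20 + (1/3)·15 + (1/6)·6 = 13
R: (1/6)·3 + (1/3)·9 + (1/3)·4 + (1/6)·3 = 16/3
Highest expected payoff is 13, from Q.

Q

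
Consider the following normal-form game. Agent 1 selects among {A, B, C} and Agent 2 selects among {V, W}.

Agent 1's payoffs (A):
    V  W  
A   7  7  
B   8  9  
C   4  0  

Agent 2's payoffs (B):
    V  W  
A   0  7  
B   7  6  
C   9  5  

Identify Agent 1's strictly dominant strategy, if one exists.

Check whether one of Agent 1's strategies beats all alternatives regardless of what the opponent does.
B strictly dominates: vs V: 8 > each of {7, 4}; vs W: 9 > each of {7, 0}.

B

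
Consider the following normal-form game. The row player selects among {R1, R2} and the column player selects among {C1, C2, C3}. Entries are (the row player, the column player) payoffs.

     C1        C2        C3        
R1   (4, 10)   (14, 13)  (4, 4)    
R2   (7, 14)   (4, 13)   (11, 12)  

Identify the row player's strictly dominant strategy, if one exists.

No strictly dominant strategy

Check whether one of the row player's strategies beats all alternatives regardless of what the opponent does.
R1 is not dominant: against C1, R2 gives 7 > 4.
R2 is not dominant: against C2, R1 gives 14 > 4.
No single strategy is best against every opponent action.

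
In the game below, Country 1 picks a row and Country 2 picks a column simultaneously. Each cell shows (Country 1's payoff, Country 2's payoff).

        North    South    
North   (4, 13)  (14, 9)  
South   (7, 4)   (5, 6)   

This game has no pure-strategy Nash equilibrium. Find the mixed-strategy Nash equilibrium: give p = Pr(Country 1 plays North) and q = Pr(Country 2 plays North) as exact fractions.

p = 1/3, q = 3/4

In a mixed NE each player is indifferent between their pure strategies, so the opponent's mix sets the indifference.
Country 2 indifferent between North and South: p·13 + (1−p)·4 = p·9 + (1−p)·6 ⟹ 4 + 9p = 6 + 3p ⟹ p = 1/3.
Country 1 indifferent between North and South: q·4 + (1−q)·14 = q·7 + (1−q)·5 ⟹ 14 + (-10)q = 5 + 2q ⟹ q = 3/4.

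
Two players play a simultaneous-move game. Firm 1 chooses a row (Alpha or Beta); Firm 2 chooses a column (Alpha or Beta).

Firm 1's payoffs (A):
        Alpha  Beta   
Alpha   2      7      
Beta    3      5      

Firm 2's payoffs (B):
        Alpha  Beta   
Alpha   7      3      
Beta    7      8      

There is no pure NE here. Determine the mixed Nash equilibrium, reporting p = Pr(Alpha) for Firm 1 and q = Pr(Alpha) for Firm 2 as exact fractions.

In a mixed NE each player is indifferent between their pure strategies, so the opponent's mix sets the indifference.
Firm 2 indifferent between Alpha and Beta: p·7 + (1−p)·7 = p·3 + (1−p)·8 ⟹ 7 + 0p = 8 + (-5)p ⟹ p = 1/5.
Firm 1 indifferent between Alpha and Beta: q·2 + (1−q)·7 = q·3 + (1−q)·5 ⟹ 7 + (-5)q = 5 + (-2)q ⟹ q = 2/3.

p = 1/5, q = 2/3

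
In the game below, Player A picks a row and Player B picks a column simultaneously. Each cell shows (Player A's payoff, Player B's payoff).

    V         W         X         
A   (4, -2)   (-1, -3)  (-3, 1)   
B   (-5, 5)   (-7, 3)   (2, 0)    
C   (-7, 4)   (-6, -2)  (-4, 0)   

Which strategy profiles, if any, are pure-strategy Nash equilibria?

No pure-strategy Nash equilibrium

A profile is a Nash equilibrium when each player is best-responding to the other.
Player A's best responses — vs V: A (payoff 4); vs W: A (payoff -1); vs X: B (payoff 2).
Player B's best responses — vs A: X (payoff 1); vs B: V (payoff 5); vs C: V (payoff 4).
No cell has both players best-responding. For instance, Player A's best reply to W is A, but against A Player B prefers X over W.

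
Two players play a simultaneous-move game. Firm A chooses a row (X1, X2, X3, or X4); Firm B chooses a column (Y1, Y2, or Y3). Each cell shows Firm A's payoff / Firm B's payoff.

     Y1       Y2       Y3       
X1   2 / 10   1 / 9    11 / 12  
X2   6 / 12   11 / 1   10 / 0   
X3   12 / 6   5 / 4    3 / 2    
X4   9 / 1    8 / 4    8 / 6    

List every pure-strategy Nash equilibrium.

(X1, Y3) and (X3, Y1)

Check mutual best responses: a cell is a NE iff neither player can gain by unilaterally deviating.
Firm A's best responses — vs Y1: X3 (payoff 12); vs Y2: X2 (payoff 11); vs Y3: X1 (payoff 11).
Firm B's best responses — vs X1: Y3 (payoff 12); vs X2: Y1 (payoff 12); vs X3: Y1 (payoff 6); vs X4: Y3 (payoff 6).
Mutual best responses occur at (X1, Y3) and (X3, Y1); at each, neither player gains by switching.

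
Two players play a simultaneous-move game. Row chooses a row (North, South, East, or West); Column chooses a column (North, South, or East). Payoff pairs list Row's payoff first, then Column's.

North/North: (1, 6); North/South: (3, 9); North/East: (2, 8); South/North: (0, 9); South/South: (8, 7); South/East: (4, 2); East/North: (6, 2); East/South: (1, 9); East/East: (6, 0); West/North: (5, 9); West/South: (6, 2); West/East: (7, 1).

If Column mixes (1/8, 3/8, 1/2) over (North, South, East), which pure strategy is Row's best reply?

Compute Row's expected payoff from each pure strategy against the given mix.
North: (1/8)·1 + (3/8)·3 + (1/2)·2 = 9/4
South: (1/8)·0 + (3/8)·8 + (1/2)·4 = 5
East: (1/8)·6 + (3/8)·1 + (1/2)·6 = 33/8
West: (1/8)·5 + (3/8)·6 + (1/2)·7 = 51/8
Highest expected payoff is 51/8, from West.

West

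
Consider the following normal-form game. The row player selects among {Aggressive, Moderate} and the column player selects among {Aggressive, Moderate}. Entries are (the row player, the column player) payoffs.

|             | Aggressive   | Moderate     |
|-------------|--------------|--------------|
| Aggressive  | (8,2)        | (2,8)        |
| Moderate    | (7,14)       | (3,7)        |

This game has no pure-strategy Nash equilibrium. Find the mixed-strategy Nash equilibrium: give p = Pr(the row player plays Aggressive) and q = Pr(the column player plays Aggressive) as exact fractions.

In a mixed NE each player is indifferent between their pure strategies, so the opponent's mix sets the indifference.
The column player indifferent between Aggressive and Moderate: p·2 + (1−p)·14 = p·8 + (1−p)·7 ⟹ 14 + (-12)p = 7 + 1p ⟹ p = 7/13.
The row player indifferent between Aggressive and Moderate: q·8 + (1−q)·2 = q·7 + (1−q)·3 ⟹ 2 + 6q = 3 + 4q ⟹ q = 1/2.

p = 7/13, q = 1/2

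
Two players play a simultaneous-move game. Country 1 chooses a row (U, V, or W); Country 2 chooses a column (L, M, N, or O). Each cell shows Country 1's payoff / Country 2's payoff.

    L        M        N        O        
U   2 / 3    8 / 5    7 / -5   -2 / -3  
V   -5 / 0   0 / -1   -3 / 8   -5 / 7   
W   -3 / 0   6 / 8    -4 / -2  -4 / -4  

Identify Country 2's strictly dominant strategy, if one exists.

None

A strategy is strictly dominant if it gives Country 2 a strictly higher payoff than every other strategy, against every choice by the opponent.
L is not dominant: against U, M gives 5 > 3.
M is not dominant: against V, L gives 0 > -1.
N is not dominant: against U, L gives 3 > -5.
O is not dominant: against U, L gives 3 > -3.
No single strategy is best against every opponent action.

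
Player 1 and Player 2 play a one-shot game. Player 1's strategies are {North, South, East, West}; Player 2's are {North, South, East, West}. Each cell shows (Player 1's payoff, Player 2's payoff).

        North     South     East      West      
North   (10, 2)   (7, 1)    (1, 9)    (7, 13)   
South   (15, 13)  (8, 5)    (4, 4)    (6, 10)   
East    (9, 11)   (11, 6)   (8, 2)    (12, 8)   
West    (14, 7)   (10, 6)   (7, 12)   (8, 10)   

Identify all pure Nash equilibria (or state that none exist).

(South, North)

Find each player's best response to every opponent strategy; NE are the intersections.
Player 1's best responses — vs North: South (payoff 15); vs South: East (payoff 11); vs East: East (payoff 8); vs West: East (payoff 12).
Player 2's best responses — vs North: West (payoff 13); vs South: North (payoff 13); vs East: North (payoff 11); vs West: East (payoff 12).
The only mutual best response is (South, North); neither player gains by switching there.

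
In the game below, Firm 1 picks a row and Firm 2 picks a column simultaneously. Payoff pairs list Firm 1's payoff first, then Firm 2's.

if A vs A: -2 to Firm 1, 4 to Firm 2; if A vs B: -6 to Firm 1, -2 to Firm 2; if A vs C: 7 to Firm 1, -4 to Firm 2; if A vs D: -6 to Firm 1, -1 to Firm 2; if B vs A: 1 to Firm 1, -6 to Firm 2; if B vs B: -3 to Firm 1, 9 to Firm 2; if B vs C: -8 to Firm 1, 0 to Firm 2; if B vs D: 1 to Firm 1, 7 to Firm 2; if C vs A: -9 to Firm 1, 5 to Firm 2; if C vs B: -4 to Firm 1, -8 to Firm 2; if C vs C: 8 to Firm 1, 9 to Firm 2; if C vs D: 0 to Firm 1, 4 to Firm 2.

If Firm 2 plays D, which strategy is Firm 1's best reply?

With Firm 2 fixed at D, Firm 1's payoffs are: A → -6, B → 1, C → 0.
The maximum is 1, achieved by B.

B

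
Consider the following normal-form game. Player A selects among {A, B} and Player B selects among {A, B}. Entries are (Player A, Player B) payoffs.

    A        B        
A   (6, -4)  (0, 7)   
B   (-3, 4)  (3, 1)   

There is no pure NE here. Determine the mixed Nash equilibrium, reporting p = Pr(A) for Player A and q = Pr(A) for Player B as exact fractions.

p = 3/14, q = 1/4

Each player's mixing probability is pinned down by making the *other* player indifferent.
Player B indifferent between A and B: p·(-4) + (1−p)·4 = p·7 + (1−p)·1 ⟹ 4 + (-8)p = 1 + 6p ⟹ p = 3/14.
Player A indifferent between A and B: q·6 + (1−q)·0 = q·(-3) + (1−q)·3 ⟹ 0 + 6q = 3 + (-6)q ⟹ q = 1/4.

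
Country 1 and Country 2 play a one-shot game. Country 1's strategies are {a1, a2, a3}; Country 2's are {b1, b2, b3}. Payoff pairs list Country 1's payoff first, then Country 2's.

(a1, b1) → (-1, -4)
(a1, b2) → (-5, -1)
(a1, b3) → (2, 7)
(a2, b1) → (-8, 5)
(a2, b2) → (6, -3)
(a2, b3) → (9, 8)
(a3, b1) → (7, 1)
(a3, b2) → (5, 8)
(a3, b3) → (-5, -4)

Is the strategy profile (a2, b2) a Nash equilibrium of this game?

Holding Country 2 at b2: Country 1 gets 6 from a2, versus -5 from a1, 5 from a3. No profitable deviation for Country 1.
Holding Country 1 at a2: Country 2 gets -3 from b2 but could get 8 by switching to b3. Country 2 has a profitable deviation.

No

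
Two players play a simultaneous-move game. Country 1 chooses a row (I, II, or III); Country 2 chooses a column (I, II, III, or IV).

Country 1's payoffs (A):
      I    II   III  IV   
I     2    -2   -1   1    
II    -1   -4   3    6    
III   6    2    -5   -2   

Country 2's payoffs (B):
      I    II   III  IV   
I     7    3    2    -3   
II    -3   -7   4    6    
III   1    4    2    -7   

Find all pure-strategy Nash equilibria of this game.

Check mutual best responses: a cell is a NE iff neither player can gain by unilaterally deviating.
Country 1's best responses — vs I: III (payoff 6); vs II: III (payoff 2); vs III: II (payoff 3); vs IV: II (payoff 6).
Country 2's best responses — vs I: I (payoff 7); vs II: IV (payoff 6); vs III: II (payoff 4).
Mutual best responses occur at (II, IV) and (III, II); at each, neither player gains by switching.

(II, IV) and (III, II)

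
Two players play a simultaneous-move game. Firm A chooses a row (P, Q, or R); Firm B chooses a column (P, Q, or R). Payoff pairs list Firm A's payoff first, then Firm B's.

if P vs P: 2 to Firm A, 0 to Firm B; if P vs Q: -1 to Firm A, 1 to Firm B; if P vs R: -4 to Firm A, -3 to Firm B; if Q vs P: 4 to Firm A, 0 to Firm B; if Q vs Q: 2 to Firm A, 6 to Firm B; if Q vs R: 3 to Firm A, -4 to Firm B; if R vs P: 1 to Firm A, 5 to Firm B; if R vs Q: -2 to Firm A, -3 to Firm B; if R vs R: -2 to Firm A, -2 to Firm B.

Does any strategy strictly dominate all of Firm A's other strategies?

Check whether one of Firm A's strategies beats all alternatives regardless of what the opponent does.
Q strictly dominates: vs P: 4 > each of {2, 1}; vs Q: 2 > each of {-1, -2}; vs R: 3 > each of {-4, -2}.

Q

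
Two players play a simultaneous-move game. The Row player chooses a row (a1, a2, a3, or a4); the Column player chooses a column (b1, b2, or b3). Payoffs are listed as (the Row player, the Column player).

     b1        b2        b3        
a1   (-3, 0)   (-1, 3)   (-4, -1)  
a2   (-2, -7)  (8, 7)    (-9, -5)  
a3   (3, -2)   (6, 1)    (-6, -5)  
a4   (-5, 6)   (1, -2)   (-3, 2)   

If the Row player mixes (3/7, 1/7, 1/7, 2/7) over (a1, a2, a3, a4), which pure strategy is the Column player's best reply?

b2

The Column player's best reply maximizes expected payoff against the mix.
b1: (3/7)·0 + (1/7)·(-7) + (1/7)·(-2) + (2/7)·6 = 3/7
b2: (3/7)·3 + (1/7)·7 + (1/7)·1 + (2/7)·(-2) = 13/7
b3: (3/7)·(-1) + (1/7)·(-5) + (1/7)·(-5) + (2/7)·2 = -9/7
Highest expected payoff is 13/7, from b2.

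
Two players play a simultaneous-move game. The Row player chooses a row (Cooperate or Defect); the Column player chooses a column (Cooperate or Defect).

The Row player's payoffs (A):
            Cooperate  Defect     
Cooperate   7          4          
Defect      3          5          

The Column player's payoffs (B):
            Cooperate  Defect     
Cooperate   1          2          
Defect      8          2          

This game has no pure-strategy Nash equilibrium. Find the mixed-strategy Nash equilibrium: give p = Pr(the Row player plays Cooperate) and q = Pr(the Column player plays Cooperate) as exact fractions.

p = 6/7, q = 1/5

Each player's mixing probability is pinned down by making the *other* player indifferent.
The Column player indifferent between Cooperate and Defect: p·1 + (1−p)·8 = p·2 + (1−p)·2 ⟹ 8 + (-7)p = 2 + 0p ⟹ p = 6/7.
The Row player indifferent between Cooperate and Defect: q·7 + (1−q)·4 = q·3 + (1−q)·5 ⟹ 4 + 3q = 5 + (-2)q ⟹ q = 1/5.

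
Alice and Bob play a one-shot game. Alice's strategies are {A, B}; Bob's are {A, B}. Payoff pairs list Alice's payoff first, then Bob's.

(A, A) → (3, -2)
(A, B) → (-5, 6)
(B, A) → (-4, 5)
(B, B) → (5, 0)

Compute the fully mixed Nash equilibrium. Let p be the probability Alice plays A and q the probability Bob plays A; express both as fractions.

In a mixed NE each player is indifferent between their pure strategies, so the opponent's mix sets the indifference.
Bob indifferent between A and B: p·(-2) + (1−p)·5 = p·6 + (1−p)·0 ⟹ 5 + (-7)p = 0 + 6p ⟹ p = 5/13.
Alice indifferent between A and B: q·3 + (1−q)·(-5) = q·(-4) + (1−q)·5 ⟹ (-5) + 8q = 5 + (-9)q ⟹ q = 10/17.

p = 5/13, q = 10/17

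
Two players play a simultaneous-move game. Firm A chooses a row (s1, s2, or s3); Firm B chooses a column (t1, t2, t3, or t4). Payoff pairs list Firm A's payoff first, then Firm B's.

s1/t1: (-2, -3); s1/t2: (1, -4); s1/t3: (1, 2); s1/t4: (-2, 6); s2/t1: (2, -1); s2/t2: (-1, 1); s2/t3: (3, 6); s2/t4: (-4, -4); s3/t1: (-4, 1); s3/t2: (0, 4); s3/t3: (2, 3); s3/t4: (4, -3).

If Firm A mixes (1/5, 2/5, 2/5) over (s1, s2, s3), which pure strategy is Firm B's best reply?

Compute Firm B's expected payoff from each pure strategy against the given mix.
t1: (1/5)·(-3) + (2/5)·(-1) + (2/5)·1 = -3/5
t2: (1/5)·(-4) + (2/5)·1 + (2/5)·4 = 6/5
t3: (1/5)·2 + (2/5)·6 + (2/5)·3 = 4
t4: (1/5)·6 + (2/5)·(-4) + (2/5)·(-3) = -8/5
Highest expected payoff is 4, from t3.

t3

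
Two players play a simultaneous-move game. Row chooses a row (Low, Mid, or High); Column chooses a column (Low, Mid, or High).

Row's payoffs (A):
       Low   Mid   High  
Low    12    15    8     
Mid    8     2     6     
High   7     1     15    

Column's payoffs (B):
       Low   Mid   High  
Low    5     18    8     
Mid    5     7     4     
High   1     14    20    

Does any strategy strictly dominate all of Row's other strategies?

Check whether one of Row's strategies beats all alternatives regardless of what the opponent does.
Low is not dominant: against High, High gives 15 > 8.
Mid is not dominant: against Low, Low gives 12 > 8.
High is not dominant: against Low, Low gives 12 > 7.
No single strategy is best against every opponent action.

None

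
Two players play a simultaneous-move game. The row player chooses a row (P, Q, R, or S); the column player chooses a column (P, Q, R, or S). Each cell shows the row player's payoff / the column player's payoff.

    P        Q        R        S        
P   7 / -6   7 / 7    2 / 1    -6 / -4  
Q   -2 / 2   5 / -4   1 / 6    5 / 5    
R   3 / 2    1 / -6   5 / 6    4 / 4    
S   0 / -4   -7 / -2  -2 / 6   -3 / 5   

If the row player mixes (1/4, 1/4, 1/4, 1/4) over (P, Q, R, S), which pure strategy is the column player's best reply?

R

The column player's best reply maximizes expected payoff against the mix.
P: (1/4)·(-6) + (1/4)·2 + (1/4)·2 + (1/4)·(-4) = -3/2
Q: (1/4)·7 + (1/4)·(-4) + (1/4)·(-6) + (1/4)·(-2) = -5/4
R: (1/4)·1 + (1/4)·6 + (1/4)·6 + (1/4)·6 = 19/4
S: (1/4)·(-4) + (1/4)·5 + (1/4)·4 + (1/4)·5 = 5/2
Highest expected payoff is 19/4, from R.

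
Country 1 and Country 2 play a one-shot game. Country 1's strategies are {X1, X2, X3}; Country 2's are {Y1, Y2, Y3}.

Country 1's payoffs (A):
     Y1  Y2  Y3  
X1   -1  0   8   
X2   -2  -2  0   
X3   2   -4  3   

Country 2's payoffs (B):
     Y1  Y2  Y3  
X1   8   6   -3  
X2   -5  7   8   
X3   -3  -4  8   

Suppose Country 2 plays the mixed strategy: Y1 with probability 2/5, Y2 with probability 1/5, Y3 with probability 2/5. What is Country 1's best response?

X1

Country 1's best reply maximizes expected payoff against the mix.
X1: (2/5)·(-1) + (1/5)·0 + (2/5)·8 = 14/5
X2: (2/5)·(-2) + (1/5)·(-2) + (2/5)·0 = -6/5
X3: (2/5)·2 + (1/5)·(-4) + (2/5)·3 = 6/5
Highest expected payoff is 14/5, from X1.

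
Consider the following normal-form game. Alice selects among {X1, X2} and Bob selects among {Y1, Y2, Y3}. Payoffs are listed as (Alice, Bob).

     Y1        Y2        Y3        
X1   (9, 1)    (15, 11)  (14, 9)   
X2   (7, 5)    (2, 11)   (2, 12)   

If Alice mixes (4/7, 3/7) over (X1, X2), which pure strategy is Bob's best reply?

Y2

Bob's best reply maximizes expected payoff against the mix.
Y1: (4/7)·1 + (3/7)·5 = 19/7
Y2: (4/7)·11 + (3/7)·11 = 11
Y3: (4/7)·9 + (3/7)·12 = 72/7
Highest expected payoff is 11, from Y2.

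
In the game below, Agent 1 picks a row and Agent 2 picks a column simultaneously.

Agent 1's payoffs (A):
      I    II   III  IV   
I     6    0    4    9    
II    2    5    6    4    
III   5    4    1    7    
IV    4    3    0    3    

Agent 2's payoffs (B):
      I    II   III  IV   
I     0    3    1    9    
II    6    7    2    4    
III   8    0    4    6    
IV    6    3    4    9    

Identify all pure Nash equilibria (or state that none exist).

A profile is a Nash equilibrium when each player is best-responding to the other.
Agent 1's best responses — vs I: I (payoff 6); vs II: II (payoff 5); vs III: II (payoff 6); vs IV: I (payoff 9).
Agent 2's best responses — vs I: IV (payoff 9); vs II: II (payoff 7); vs III: I (payoff 8); vs IV: IV (payoff 9).
Mutual best responses occur at (I, IV) and (II, II); at each, neither player gains by switching.

(I, IV) and (II, II)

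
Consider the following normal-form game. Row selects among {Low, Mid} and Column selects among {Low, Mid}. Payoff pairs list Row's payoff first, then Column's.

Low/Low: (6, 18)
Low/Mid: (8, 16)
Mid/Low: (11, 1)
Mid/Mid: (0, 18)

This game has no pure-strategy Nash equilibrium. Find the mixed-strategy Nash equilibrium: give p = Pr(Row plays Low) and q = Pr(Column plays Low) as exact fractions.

In a mixed NE each player is indifferent between their pure strategies, so the opponent's mix sets the indifference.
Column indifferent between Low and Mid: p·18 + (1−p)·1 = p·16 + (1−p)·18 ⟹ 1 + 17p = 18 + (-2)p ⟹ p = 17/19.
Row indifferent between Low and Mid: q·6 + (1−q)·8 = q·11 + (1−q)·0 ⟹ 8 + (-2)q = 0 + 11q ⟹ q = 8/13.

p = 17/19, q = 8/13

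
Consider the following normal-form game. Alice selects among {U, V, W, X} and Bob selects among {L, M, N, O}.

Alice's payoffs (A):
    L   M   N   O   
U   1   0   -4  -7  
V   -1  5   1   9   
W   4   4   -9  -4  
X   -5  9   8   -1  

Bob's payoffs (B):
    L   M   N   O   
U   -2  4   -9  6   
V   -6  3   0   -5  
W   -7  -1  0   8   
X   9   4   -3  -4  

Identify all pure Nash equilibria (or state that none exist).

Check mutual best responses: a cell is a NE iff neither player can gain by unilaterally deviating.
Alice's best responses — vs L: W (payoff 4); vs M: X (payoff 9); vs N: X (payoff 8); vs O: V (payoff 9).
Bob's best responses — vs U: O (payoff 6); vs V: M (payoff 3); vs W: O (payoff 8); vs X: L (payoff 9).
No cell has both players best-responding. For instance, Alice's best reply to M is X, but against X Bob prefers L over M.

No pure-strategy Nash equilibrium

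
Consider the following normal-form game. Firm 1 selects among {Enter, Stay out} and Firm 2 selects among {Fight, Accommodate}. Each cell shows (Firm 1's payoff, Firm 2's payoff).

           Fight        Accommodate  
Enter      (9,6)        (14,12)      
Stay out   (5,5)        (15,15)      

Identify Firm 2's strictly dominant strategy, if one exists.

A strategy is strictly dominant if it gives Firm 2 a strictly higher payoff than every other strategy, against every choice by the opponent.
Accommodate strictly dominates: vs Enter: 12 > 6; vs Stay out: 15 > 5.

Accommodate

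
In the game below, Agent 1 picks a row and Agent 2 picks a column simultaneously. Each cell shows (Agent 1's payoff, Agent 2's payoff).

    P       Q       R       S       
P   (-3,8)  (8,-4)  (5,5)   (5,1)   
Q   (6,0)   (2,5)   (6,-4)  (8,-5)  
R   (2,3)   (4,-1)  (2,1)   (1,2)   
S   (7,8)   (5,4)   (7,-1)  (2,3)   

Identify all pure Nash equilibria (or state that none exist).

Find each player's best response to every opponent strategy; NE are the intersections.
Agent 1's best responses — vs P: S (payoff 7); vs Q: P (payoff 8); vs R: S (payoff 7); vs S: Q (payoff 8).
Agent 2's best responses — vs P: P (payoff 8); vs Q: Q (payoff 5); vs R: P (payoff 3); vs S: P (payoff 8).
The only mutual best response is (S, P); neither player gains by switching there.

(S, P)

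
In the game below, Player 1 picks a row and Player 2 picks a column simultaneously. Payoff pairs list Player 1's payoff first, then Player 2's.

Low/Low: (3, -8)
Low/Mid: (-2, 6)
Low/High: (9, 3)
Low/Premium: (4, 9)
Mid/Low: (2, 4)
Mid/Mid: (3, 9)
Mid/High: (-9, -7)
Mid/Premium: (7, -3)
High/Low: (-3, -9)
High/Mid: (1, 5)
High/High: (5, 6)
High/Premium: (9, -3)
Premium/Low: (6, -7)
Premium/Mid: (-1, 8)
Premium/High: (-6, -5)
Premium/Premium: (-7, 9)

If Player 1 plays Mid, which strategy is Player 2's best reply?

With Player 1 fixed at Mid, Player 2's payoffs are: Low → 4, Mid → 9, High → -7, Premium → -3.
The maximum is 9, achieved by Mid.

Mid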